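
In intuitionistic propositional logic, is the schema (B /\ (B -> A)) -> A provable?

This is modus ponens in implicational form, which is intuitionistically derivable.
If a world forces B and B -> A, then applying the implication at that world (which is accessible from itself) gives A.

Yes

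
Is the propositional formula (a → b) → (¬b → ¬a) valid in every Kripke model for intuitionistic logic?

This is the forward direction of contraposition, which is intuitionistically derivable.
Assume a → b and ¬b. If a held then b would follow, contradicting ¬b; so ¬a.

Yes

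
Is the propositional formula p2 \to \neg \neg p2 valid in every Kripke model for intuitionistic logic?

Yes

This is double-negation introduction, which is intuitionistically derivable.
If a world forces p2 then every accessible world forces p2 (persistence), so none forces \neg p2; hence \neg \neg p2.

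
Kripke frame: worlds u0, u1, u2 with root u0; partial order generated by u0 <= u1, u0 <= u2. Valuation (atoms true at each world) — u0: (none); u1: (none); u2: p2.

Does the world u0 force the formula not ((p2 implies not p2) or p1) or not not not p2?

u0 does not force not ((p2 implies not p2) or p1) or not not not p2: neither disjunct is forced at u0.
u0 does not force not ((p2 implies not p2) or p1) since u1 is accessible from u0 and u1 forces (p2 implies not p2) or p1.
u1 forces (p2 implies not p2) or p1 via the disjunct p2 implies not p2.

No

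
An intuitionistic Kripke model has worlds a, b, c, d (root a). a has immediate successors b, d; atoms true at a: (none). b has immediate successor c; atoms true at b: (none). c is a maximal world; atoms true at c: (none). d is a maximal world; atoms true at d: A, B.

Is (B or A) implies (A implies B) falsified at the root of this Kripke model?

No

a forces (B or A) implies (A implies B): every world accessible from a that forces B or A (namely d) also forces A implies B.
So the root a forces (B or A) implies (A implies B); the model is not a countermodel.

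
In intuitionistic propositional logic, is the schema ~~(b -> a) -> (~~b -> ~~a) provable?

This is the distribution of double negation over implication, which is intuitionistically derivable.
Assume ~~(b -> a) and ~~b; suppose ~a. Then b -> a would give ~b (by contraposition), contradicting ~~b; so ~(b -> a), contradicting ~~(b -> a). Hence ~~a.

Yes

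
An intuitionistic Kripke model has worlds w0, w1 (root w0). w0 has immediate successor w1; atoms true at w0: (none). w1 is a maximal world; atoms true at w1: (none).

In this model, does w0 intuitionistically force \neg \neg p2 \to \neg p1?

w0 \Vdash \neg \neg p2 \to \neg p1 vacuously: no world accessible from w0 forces the antecedent \neg \neg p2.

Yes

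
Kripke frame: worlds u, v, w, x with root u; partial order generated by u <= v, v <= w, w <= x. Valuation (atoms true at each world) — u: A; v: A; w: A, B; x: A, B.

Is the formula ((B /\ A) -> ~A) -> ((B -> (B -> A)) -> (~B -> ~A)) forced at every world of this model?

u ||- ((B /\ A) -> ~A) -> ((B -> (B -> A)) -> (~B -> ~A)) vacuously: no world accessible from u forces the antecedent (B /\ A) -> ~A.
Since the root u forces ((B /\ A) -> ~A) -> ((B -> (B -> A)) -> (~B -> ~A)) and forcing is persistent (monotone upward), every world forces it.

Yes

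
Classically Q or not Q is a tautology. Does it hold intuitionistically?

No

This is the law of excluded middle, which is not intuitionistically valid.
A Kripke countermodel: worlds w0, w1; order generated by w0 <= w1; atoms true at each world — w0:{}; w1:{Q}.
w0 does not force Q or not Q: neither disjunct is forced at w0.
w0 lacks atom Q, so w0 does not force Q.
So the root w0 does not force the formula.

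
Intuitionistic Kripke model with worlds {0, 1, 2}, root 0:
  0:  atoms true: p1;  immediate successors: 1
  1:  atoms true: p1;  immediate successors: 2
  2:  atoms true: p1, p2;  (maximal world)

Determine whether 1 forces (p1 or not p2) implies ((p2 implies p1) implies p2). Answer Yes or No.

No

1 does not force (p1 or not p2) implies ((p2 implies p1) implies p2): already at 1 itself, 1 forces p1 or not p2 but 1 does not force (p2 implies p1) implies p2.
1 does not force (p2 implies p1) implies p2: already at 1 itself, 1 forces p2 implies p1 but 1 does not force p2.
1 lacks atom p2, so 1 does not force p2.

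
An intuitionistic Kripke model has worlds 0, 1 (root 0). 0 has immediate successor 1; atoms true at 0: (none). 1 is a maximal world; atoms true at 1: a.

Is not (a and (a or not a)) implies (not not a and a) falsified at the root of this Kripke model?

No

0 forces not (a and (a or not a)) implies (not not a and a) vacuously: no world accessible from 0 forces the antecedent not (a and (a or not a)).
So the root 0 forces not (a and (a or not a)) implies (not not a and a); the model is not a countermodel.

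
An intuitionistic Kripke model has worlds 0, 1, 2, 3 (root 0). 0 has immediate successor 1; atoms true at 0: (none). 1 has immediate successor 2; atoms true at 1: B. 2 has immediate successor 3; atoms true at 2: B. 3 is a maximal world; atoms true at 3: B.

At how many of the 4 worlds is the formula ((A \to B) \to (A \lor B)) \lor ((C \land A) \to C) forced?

4

0: forces it.
1: forces it.
2: forces it.
3: forces it.
Worlds forcing the formula: {0, 1, 2, 3}.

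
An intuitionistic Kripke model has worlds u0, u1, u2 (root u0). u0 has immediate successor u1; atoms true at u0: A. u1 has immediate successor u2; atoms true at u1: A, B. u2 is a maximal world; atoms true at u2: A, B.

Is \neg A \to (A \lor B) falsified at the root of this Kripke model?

u0 \Vdash \neg A \to (A \lor B) vacuously: no world accessible from u0 forces the antecedent \neg A.
So the root u0 forces \neg A \to (A \lor B); the model is not a countermodel.

No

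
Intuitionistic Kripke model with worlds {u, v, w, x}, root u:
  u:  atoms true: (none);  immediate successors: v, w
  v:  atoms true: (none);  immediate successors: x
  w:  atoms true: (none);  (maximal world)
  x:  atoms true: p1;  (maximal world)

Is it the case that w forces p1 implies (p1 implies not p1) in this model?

Yes

w forces p1 implies (p1 implies not p1) vacuously: no world accessible from w forces the antecedent p1.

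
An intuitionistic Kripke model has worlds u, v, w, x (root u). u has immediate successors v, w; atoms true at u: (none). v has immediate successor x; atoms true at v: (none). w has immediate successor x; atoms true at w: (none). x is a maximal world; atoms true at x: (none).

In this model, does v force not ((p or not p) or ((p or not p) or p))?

No

v does not force not ((p or not p) or ((p or not p) or p)) since v is accessible from v and v forces (p or not p) or ((p or not p) or p).
v forces (p or not p) or ((p or not p) or p) via the disjunct p or not p.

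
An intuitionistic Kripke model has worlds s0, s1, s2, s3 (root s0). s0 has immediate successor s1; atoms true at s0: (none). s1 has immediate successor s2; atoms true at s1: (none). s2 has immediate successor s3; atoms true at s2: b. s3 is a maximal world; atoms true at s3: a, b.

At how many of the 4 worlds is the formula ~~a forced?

4

s0: forces it.
s1: forces it.
s2: forces it.
s3: forces it.
Worlds forcing the formula: {s0, s1, s2, s3}.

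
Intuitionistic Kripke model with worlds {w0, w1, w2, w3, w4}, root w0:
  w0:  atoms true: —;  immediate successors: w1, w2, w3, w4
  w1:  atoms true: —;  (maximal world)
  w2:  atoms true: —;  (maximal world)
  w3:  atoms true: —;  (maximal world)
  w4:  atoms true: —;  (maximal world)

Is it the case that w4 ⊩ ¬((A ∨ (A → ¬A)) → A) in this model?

w4 ⊩ ¬((A ∨ (A → ¬A)) → A): no world accessible from w4 forces (A ∨ (A → ¬A)) → A.

Yes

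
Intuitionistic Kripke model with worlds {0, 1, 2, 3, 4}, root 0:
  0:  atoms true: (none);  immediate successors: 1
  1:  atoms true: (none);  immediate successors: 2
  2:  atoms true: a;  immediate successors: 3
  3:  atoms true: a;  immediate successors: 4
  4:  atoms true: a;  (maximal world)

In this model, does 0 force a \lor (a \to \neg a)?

0 \nVdash a \lor (a \to \neg a): neither disjunct is forced at 0.
0 lacks atom a, so 0 \nVdash a.

No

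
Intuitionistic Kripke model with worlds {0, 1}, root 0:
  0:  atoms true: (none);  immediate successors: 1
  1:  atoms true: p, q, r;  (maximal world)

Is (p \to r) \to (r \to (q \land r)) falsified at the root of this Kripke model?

0 \Vdash (p \to r) \to (r \to (q \land r)): every world accessible from 0 that forces p \to r (namely 0, 1) also forces r \to (q \land r).
So the root 0 forces (p \to r) \to (r \to (q \land r)); the model is not a countermodel.

No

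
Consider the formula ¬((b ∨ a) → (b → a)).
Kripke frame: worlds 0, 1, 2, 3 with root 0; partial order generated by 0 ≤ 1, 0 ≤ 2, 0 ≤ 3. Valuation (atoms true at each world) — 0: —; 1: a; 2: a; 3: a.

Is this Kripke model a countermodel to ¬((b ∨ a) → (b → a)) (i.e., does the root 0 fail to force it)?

0 ⊮ ¬((b ∨ a) → (b → a)) since 0 is accessible from 0 and 0 ⊩ (b ∨ a) → (b → a).
0 ⊩ (b ∨ a) → (b → a): every world accessible from 0 that forces b ∨ a (namely 1, 2, 3) also forces b → a.
So the root 0 does not force ¬((b ∨ a) → (b → a)); the model is a countermodel.

Yes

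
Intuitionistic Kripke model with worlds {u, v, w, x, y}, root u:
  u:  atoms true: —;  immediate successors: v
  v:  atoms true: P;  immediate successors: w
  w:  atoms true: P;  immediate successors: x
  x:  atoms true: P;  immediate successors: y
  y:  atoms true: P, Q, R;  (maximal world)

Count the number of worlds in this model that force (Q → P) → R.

u: does not force it — u ⊮ (Q → P) → R: already at u itself, u ⊩ Q → P but u ⊮ R.
v: does not force it.
w: does not force it.
x: does not force it.
y: forces it.
Worlds forcing the formula: {y}.

1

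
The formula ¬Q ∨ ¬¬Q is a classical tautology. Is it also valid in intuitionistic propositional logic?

No

This is the weak law of excluded middle, which is not intuitionistically valid.
A Kripke countermodel: worlds w0, w1, w2; order generated by w0 ≤ w1, w0 ≤ w2; atoms true at each world — w0:{}; w1:{Q}; w2:{}.
w0 ⊮ ¬Q ∨ ¬¬Q: neither disjunct is forced at w0.
w0 ⊮ ¬Q since w1 is accessible from w0 and w1 ⊩ Q.
So the root w0 does not force the formula.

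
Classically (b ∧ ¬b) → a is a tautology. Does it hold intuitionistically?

This is an instance of ex falso quodlibet, which is intuitionistically derivable.
No world can force both b and ¬b, so the antecedent b ∧ ¬b is never forced and the implication holds vacuously at every world.

Yes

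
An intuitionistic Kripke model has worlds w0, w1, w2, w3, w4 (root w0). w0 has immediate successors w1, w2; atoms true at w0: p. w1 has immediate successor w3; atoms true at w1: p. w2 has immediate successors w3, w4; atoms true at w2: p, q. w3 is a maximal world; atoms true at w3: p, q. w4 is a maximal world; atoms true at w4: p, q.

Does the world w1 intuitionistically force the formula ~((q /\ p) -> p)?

No

w1 ||-/- ~((q /\ p) -> p) since w1 is accessible from w1 and w1 ||- (q /\ p) -> p.
w1 ||- (q /\ p) -> p: every world accessible from w1 that forces q /\ p (namely w3) also forces p.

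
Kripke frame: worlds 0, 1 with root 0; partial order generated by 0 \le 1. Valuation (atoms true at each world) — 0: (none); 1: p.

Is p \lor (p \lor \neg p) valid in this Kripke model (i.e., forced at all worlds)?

Not every world: 0 \nVdash p \lor (p \lor \neg p).
0 \nVdash p \lor (p \lor \neg p): neither disjunct is forced at 0.
0 lacks atom p, so 0 \nVdash p.

No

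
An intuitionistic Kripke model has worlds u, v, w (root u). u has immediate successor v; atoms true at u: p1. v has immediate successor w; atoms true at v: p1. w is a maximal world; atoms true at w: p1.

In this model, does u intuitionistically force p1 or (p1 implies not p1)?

u forces p1 or (p1 implies not p1) via the disjunct p1.

Yes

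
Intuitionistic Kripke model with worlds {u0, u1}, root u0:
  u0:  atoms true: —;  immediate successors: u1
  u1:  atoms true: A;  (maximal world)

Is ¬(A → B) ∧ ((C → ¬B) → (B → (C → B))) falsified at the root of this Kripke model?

No

u0 ⊩ ¬(A → B) ∧ ((C → ¬B) → (B → (C → B))) since u0 forces both conjuncts.
So the root u0 forces ¬(A → B) ∧ ((C → ¬B) → (B → (C → B))); the model is not a countermodel.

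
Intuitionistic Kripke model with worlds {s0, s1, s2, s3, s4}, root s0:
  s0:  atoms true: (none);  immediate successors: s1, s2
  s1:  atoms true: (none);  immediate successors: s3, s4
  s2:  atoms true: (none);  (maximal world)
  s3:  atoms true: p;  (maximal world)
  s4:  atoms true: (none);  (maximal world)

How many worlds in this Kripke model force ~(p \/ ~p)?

0

s0: does not force it — s0 ||-/- ~(p \/ ~p) since s2 is accessible from s0 and s2 ||- p \/ ~p.
s1: does not force it — s1 ||-/- ~(p \/ ~p) since s3 is accessible from s1 and s3 ||- p \/ ~p.
s2: does not force it — s2 ||-/- ~(p \/ ~p) since s2 is accessible from s2 and s2 ||- p \/ ~p.
s3: does not force it.
s4: does not force it.
Worlds forcing the formula: { }.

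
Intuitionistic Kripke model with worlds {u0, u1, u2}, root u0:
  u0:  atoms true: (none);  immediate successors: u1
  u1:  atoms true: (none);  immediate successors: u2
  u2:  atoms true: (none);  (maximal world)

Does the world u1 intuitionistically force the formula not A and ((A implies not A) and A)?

No

u1 does not force not A and ((A implies not A) and A) since u1 fails (A implies not A) and A.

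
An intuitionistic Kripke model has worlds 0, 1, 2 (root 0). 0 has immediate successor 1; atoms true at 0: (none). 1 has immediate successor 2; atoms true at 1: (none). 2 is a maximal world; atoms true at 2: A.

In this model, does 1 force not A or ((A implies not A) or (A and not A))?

No

1 does not force not A or ((A implies not A) or (A and not A)): neither disjunct is forced at 1.
1 does not force not A since 2 is accessible from 1 and 2 forces A.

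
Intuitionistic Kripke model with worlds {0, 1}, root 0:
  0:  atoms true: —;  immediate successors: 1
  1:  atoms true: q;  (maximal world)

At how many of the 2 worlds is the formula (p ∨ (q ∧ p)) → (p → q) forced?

0: forces it.
1: forces it.
Worlds forcing the formula: {0, 1}.

2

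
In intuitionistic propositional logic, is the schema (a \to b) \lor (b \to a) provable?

This is the Gödel–Dummett linearity axiom, which is not intuitionistically valid.
A Kripke countermodel: worlds 0, 1, 2; order generated by 0 \le 1, 0 \le 2; atoms true at each world — 0:{}; 1:{a}; 2:{b}.
0 \nVdash (a \to b) \lor (b \to a): neither disjunct is forced at 0.
0 \nVdash a \to b: at the accessible world 1, 1 \Vdash a but 1 \nVdash b.
1 lacks atom b, so 1 \nVdash b.
So the root 0 does not force the formula.

No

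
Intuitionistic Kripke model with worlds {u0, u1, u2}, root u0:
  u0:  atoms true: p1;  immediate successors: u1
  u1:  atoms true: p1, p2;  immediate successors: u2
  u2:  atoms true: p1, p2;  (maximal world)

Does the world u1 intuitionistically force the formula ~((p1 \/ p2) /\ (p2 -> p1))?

No

u1 ||-/- ~((p1 \/ p2) /\ (p2 -> p1)) since u1 is accessible from u1 and u1 ||- (p1 \/ p2) /\ (p2 -> p1).
u1 ||- (p1 \/ p2) /\ (p2 -> p1) since u1 forces both conjuncts.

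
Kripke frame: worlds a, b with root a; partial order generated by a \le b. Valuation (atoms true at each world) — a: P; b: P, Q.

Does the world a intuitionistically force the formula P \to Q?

No

a \nVdash P \to Q: already at a itself, a \Vdash P but a \nVdash Q.
a lacks atom Q, so a \nVdash Q.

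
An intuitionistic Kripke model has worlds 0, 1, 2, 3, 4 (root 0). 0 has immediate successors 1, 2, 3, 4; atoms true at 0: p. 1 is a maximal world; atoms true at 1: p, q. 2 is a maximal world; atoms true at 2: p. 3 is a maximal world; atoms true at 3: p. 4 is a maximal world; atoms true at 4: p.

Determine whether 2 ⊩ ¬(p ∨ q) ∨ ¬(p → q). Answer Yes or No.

2 ⊩ ¬(p ∨ q) ∨ ¬(p → q) via the disjunct ¬(p → q).

Yes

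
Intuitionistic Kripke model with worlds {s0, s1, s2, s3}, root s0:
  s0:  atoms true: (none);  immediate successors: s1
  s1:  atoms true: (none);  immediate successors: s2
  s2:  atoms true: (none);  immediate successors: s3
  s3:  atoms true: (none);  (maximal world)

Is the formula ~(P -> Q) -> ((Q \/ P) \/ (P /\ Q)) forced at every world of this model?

Yes

s0 ||- ~(P -> Q) -> ((Q \/ P) \/ (P /\ Q)) vacuously: no world accessible from s0 forces the antecedent ~(P -> Q).
Since the root s0 forces ~(P -> Q) -> ((Q \/ P) \/ (P /\ Q)) and forcing is persistent (monotone upward), every world forces it.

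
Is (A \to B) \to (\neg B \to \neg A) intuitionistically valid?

This is the forward direction of contraposition, which is intuitionistically derivable.
Assume A \to B and \neg B. If A held then B would follow, contradicting \neg B; so \neg A.

Yes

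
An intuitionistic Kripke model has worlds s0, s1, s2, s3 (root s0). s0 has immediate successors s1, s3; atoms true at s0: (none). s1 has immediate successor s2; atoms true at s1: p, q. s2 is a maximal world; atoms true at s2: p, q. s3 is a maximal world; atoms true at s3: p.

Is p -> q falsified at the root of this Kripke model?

Yes

s0 ||-/- p -> q: at the accessible world s3, s3 ||- p but s3 ||-/- q.
s3 lacks atom q, so s3 ||-/- q.
So the root s0 does not force p -> q; the model is a countermodel.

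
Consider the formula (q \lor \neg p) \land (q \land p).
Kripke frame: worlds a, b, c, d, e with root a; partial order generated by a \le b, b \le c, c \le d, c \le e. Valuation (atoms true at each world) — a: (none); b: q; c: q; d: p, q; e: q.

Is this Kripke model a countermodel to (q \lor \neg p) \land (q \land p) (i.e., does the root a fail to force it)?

Yes

a \nVdash (q \lor \neg p) \land (q \land p) since a fails q \lor \neg p.
So the root a does not force (q \lor \neg p) \land (q \land p); the model is a countermodel.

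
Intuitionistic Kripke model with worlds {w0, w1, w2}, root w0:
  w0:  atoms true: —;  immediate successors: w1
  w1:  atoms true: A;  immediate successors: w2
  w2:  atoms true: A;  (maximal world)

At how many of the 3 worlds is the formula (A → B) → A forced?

w0: forces it.
w1: forces it.
w2: forces it.
Worlds forcing the formula: {w0, w1, w2}.

3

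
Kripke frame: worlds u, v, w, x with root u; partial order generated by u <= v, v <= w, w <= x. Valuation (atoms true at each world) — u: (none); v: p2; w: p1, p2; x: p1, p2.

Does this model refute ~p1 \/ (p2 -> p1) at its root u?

Yes

u ||-/- ~p1 \/ (p2 -> p1): neither disjunct is forced at u.
u ||-/- ~p1 since w is accessible from u and w ||- p1.
So the root u does not force ~p1 \/ (p2 -> p1); the model is a countermodel.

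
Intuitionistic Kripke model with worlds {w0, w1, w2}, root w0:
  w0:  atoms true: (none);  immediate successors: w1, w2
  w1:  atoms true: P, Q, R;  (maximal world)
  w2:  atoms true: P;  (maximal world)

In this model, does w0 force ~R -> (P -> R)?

w0 ||-/- ~R -> (P -> R): at the accessible world w2, w2 ||- ~R but w2 ||-/- P -> R.
w2 ||-/- P -> R: already at w2 itself, w2 ||- P but w2 ||-/- R.
w2 lacks atom R, so w2 ||-/- R.

No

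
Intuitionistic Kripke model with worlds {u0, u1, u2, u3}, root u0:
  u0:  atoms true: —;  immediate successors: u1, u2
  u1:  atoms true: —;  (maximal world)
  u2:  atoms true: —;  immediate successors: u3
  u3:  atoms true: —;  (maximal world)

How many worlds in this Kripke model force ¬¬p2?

0

u0: does not force it — u0 ⊮ ¬¬p2 since u0 is accessible from u0 and u0 ⊩ ¬p2.
u1: does not force it — u1 ⊮ ¬¬p2 since u1 is accessible from u1 and u1 ⊩ ¬p2.
u2: does not force it.
u3: does not force it.
Worlds forcing the formula: { }.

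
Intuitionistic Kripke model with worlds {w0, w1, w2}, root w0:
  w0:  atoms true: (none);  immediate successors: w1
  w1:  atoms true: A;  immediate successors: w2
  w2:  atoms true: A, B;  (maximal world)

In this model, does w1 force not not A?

Yes

w1 forces not not A: no world accessible from w1 forces not A.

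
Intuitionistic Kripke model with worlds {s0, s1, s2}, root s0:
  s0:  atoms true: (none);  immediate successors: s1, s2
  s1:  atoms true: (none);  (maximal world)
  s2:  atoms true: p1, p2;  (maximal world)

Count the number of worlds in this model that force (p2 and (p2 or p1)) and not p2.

0

s0: does not force it — s0 does not force (p2 and (p2 or p1)) and not p2 since s0 fails p2 and (p2 or p1).
s1: does not force it.
s2: does not force it.
Worlds forcing the formula: { }.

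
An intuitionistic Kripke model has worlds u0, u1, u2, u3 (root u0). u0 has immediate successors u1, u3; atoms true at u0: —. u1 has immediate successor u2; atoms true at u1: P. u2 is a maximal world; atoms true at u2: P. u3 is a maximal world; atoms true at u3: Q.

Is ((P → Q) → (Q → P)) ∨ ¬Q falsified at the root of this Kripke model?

Yes

u0 ⊮ ((P → Q) → (Q → P)) ∨ ¬Q: neither disjunct is forced at u0.
u0 ⊮ (P → Q) → (Q → P): at the accessible world u3, u3 ⊩ P → Q but u3 ⊮ Q → P.
u3 ⊮ Q → P: already at u3 itself, u3 ⊩ Q but u3 ⊮ P.
u3 lacks atom P, so u3 ⊮ P.
So the root u0 does not force ((P → Q) → (Q → P)) ∨ ¬Q; the model is a countermodel.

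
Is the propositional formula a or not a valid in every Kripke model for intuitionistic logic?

No

This is the law of excluded middle, which is not intuitionistically valid.
A Kripke countermodel: worlds s0, s1; order generated by s0 <= s1; atoms true at each world — s0:{}; s1:{a}.
s0 does not force a or not a: neither disjunct is forced at s0.
s0 lacks atom a, so s0 does not force a.
So the root s0 does not force the formula.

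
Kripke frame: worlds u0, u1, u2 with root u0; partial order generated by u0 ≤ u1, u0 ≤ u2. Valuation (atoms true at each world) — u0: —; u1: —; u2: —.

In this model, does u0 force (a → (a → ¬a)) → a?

u0 ⊮ (a → (a → ¬a)) → a: already at u0 itself, u0 ⊩ a → (a → ¬a) but u0 ⊮ a.
u0 lacks atom a, so u0 ⊮ a.

No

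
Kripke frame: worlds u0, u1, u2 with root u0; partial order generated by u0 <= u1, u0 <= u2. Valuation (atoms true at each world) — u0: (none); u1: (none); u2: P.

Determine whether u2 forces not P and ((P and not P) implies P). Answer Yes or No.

u2 does not force not P and ((P and not P) implies P) since u2 fails not P.

No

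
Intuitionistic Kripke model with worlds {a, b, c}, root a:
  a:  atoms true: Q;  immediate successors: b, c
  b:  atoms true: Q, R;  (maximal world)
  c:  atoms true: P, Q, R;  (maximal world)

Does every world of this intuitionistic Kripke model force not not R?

Yes

a forces not not R: no world accessible from a forces not R.
Since the root a forces not not R and forcing is persistent (monotone upward), every world forces it.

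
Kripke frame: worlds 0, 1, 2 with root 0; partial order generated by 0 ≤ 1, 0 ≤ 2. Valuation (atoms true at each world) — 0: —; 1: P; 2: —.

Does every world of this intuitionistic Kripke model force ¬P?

No

Not every world: 0 ⊮ ¬P.
0 ⊮ ¬P since 1 is accessible from 0 and 1 ⊩ P.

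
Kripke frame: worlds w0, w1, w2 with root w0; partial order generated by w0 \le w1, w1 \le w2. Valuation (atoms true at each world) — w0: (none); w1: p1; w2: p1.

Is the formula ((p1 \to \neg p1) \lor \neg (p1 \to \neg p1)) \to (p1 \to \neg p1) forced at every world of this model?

Not every world: w0 \nVdash ((p1 \to \neg p1) \lor \neg (p1 \to \neg p1)) \to (p1 \to \neg p1).
w0 \nVdash ((p1 \to \neg p1) \lor \neg (p1 \to \neg p1)) \to (p1 \to \neg p1): already at w0 itself, w0 \Vdash (p1 \to \neg p1) \lor \neg (p1 \to \neg p1) but w0 \nVdash p1 \to \neg p1.
w0 \nVdash p1 \to \neg p1: at the accessible world w1, w1 \Vdash p1 but w1 \nVdash \neg p1.

No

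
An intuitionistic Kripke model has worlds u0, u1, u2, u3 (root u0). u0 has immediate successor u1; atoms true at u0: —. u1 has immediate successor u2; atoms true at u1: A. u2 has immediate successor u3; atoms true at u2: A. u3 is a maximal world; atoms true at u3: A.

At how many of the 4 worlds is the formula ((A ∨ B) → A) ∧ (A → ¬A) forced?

u0: does not force it — u0 ⊮ ((A ∨ B) → A) ∧ (A → ¬A) since u0 fails A → ¬A.
u1: does not force it — u1 ⊮ ((A ∨ B) → A) ∧ (A → ¬A) since u1 fails A → ¬A.
u2: does not force it — u2 ⊮ ((A ∨ B) → A) ∧ (A → ¬A) since u2 fails A → ¬A.
u3: does not force it.
Worlds forcing the formula: { }.

0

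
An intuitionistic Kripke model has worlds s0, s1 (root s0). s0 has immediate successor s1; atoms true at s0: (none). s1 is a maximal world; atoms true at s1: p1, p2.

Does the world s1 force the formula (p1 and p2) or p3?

s1 forces (p1 and p2) or p3 via the disjunct p1 and p2.

Yes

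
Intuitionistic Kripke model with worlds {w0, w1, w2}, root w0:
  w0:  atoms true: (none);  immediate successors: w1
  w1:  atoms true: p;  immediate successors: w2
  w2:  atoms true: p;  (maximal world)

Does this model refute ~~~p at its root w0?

Yes

w0 ||-/- ~~~p since w0 is accessible from w0 and w0 ||- ~~p.
w0 ||- ~~p: no world accessible from w0 forces ~p.
So the root w0 does not force ~~~p; the model is a countermodel.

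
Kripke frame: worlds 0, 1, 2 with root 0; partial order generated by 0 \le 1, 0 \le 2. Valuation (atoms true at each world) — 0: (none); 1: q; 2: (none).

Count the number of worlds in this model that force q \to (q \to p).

1

0: does not force it — 0 \nVdash q \to (q \to p): at the accessible world 1, 1 \Vdash q but 1 \nVdash q \to p.
1: does not force it — 1 \nVdash q \to (q \to p): already at 1 itself, 1 \Vdash q but 1 \nVdash q \to p.
2: forces it.
Worlds forcing the formula: {2}.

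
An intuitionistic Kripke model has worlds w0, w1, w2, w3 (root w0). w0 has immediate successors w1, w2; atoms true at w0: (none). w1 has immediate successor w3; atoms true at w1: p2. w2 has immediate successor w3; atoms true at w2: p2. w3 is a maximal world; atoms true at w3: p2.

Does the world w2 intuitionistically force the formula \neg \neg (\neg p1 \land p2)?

Yes

w2 \Vdash \neg \neg (\neg p1 \land p2): no world accessible from w2 forces \neg (\neg p1 \land p2).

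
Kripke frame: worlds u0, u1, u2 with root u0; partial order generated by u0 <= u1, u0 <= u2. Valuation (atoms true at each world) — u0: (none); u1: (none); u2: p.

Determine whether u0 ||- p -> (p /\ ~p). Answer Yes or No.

u0 ||-/- p -> (p /\ ~p): at the accessible world u2, u2 ||- p but u2 ||-/- p /\ ~p.
u2 ||-/- p /\ ~p since u2 fails ~p.

No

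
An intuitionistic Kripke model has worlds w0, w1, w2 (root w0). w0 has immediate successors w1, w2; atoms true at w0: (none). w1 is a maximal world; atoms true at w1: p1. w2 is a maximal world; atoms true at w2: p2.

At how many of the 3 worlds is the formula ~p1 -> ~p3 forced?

w0: forces it.
w1: forces it.
w2: forces it.
Worlds forcing the formula: {w0, w1, w2}.

3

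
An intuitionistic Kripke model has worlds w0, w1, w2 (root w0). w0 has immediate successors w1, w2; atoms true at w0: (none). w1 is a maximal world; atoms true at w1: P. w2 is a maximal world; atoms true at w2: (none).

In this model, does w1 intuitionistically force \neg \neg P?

Yes

w1 \Vdash \neg \neg P: no world accessible from w1 forces \neg P.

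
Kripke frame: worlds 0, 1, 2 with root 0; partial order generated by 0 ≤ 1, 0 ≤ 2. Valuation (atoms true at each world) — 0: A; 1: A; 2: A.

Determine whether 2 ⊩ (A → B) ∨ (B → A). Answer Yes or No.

2 ⊩ (A → B) ∨ (B → A) via the disjunct B → A.

Yes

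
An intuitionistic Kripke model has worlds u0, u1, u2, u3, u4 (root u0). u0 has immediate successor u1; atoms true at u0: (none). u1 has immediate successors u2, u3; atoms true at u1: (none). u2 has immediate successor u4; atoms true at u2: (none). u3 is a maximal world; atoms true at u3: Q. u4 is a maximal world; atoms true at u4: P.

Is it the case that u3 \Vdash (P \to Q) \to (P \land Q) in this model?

No

u3 \nVdash (P \to Q) \to (P \land Q): already at u3 itself, u3 \Vdash P \to Q but u3 \nVdash P \land Q.
u3 \nVdash P \land Q since u3 fails P.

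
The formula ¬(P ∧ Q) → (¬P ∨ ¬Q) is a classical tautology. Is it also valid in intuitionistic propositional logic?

This is the constructively invalid direction of De Morgan's law for conjunction, which is not intuitionistically valid.
A Kripke countermodel: worlds w0, w1, w2; order generated by w0 ≤ w1, w0 ≤ w2; atoms true at each world — w0:{}; w1:{P}; w2:{Q}.
w0 ⊮ ¬(P ∧ Q) → (¬P ∨ ¬Q): already at w0 itself, w0 ⊩ ¬(P ∧ Q) but w0 ⊮ ¬P ∨ ¬Q.
w0 ⊮ ¬P ∨ ¬Q: neither disjunct is forced at w0.
w0 ⊮ ¬P since w1 is accessible from w0 and w1 ⊩ P.
So the root w0 does not force the formula.

No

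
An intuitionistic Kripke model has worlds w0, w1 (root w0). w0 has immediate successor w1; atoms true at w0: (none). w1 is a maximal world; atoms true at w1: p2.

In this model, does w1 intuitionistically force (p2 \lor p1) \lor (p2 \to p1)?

w1 \Vdash (p2 \lor p1) \lor (p2 \to p1) via the disjunct p2 \lor p1.

Yes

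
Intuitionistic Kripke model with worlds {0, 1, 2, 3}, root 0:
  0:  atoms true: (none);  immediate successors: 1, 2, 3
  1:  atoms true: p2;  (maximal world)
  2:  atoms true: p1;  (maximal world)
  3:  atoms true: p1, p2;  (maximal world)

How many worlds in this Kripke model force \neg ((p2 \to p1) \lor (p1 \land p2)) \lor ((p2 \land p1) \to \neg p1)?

2

0: does not force it — 0 \nVdash \neg ((p2 \to p1) \lor (p1 \land p2)) \lor ((p2 \land p1) \to \neg p1): neither disjunct is forced at 0.
1: forces it.
2: forces it.
3: does not force it — 3 \nVdash \neg ((p2 \to p1) \lor (p1 \land p2)) \lor ((p2 \land p1) \to \neg p1): neither disjunct is forced at 3.
Worlds forcing the formula: {1, 2}.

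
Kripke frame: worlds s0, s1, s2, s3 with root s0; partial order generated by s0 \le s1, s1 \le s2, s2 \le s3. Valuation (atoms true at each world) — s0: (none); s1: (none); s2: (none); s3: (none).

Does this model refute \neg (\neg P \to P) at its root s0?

s0 \Vdash \neg (\neg P \to P): no world accessible from s0 forces \neg P \to P.
So the root s0 forces \neg (\neg P \to P); the model is not a countermodel.

No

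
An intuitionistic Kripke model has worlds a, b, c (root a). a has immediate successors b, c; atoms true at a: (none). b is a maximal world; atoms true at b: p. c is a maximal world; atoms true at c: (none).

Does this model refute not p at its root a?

Yes

a does not force not p since b is accessible from a and b forces p.
So the root a does not force not p; the model is a countermodel.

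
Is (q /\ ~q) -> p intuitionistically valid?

This is an instance of ex falso quodlibet, which is intuitionistically derivable.
No world can force both q and ~q, so the antecedent q /\ ~q is never forced and the implication holds vacuously at every world.

Yes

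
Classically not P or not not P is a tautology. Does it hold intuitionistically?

This is the weak law of excluded middle, which is not intuitionistically valid.
A Kripke countermodel: worlds 0, 1, 2; order generated by 0 <= 1, 0 <= 2; atoms true at each world — 0:{}; 1:{P}; 2:{}.
0 does not force not P or not not P: neither disjunct is forced at 0.
0 does not force not P since 1 is accessible from 0 and 1 forces P.
So the root 0 does not force the formula.

No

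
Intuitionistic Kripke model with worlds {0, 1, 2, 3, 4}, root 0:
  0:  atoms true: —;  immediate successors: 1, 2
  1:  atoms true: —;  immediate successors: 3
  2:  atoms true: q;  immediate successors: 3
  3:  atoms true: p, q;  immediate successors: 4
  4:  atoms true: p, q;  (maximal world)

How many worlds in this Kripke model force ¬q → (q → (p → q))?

5

0: forces it.
1: forces it.
2: forces it.
3: forces it.
4: forces it.
Worlds forcing the formula: {0, 1, 2, 3, 4}.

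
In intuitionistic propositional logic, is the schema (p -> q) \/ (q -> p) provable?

This is the Gödel–Dummett linearity axiom, which is not intuitionistically valid.
A Kripke countermodel: worlds u, v, w; order generated by u <= v, u <= w; atoms true at each world — u:{}; v:{p}; w:{q}.
u ||-/- (p -> q) \/ (q -> p): neither disjunct is forced at u.
u ||-/- p -> q: at the accessible world v, v ||- p but v ||-/- q.
v lacks atom q, so v ||-/- q.
So the root u does not force the formula.

No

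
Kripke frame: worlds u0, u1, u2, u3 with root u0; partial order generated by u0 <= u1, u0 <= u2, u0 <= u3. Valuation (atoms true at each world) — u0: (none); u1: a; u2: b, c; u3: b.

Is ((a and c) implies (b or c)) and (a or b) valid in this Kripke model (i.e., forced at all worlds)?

Not every world: u0 does not force ((a and c) implies (b or c)) and (a or b).
u0 does not force ((a and c) implies (b or c)) and (a or b) since u0 fails a or b.

No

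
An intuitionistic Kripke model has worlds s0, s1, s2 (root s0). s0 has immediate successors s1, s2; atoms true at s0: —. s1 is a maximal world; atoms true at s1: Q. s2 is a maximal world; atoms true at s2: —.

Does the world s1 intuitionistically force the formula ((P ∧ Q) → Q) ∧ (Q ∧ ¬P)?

s1 ⊩ ((P ∧ Q) → Q) ∧ (Q ∧ ¬P) since s1 forces both conjuncts.

Yes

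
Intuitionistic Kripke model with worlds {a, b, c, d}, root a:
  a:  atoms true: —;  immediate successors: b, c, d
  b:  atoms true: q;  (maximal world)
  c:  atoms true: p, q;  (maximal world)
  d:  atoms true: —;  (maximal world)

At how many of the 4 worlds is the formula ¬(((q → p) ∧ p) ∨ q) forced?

1

a: does not force it — a ⊮ ¬(((q → p) ∧ p) ∨ q) since b is accessible from a and b ⊩ ((q → p) ∧ p) ∨ q.
b: does not force it.
c: does not force it.
d: forces it.
Worlds forcing the formula: {d}.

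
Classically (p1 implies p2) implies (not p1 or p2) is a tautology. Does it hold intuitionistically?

This is the material-implication-as-disjunction principle, which is not intuitionistically valid.
A Kripke countermodel: worlds a, b; order generated by a <= b; atoms true at each world — a:{}; b:{p1,p2}.
a does not force (p1 implies p2) implies (not p1 or p2): already at a itself, a forces p1 implies p2 but a does not force not p1 or p2.
a does not force not p1 or p2: neither disjunct is forced at a.
a does not force not p1 since b is accessible from a and b forces p1.
So the root a does not force the formula.

No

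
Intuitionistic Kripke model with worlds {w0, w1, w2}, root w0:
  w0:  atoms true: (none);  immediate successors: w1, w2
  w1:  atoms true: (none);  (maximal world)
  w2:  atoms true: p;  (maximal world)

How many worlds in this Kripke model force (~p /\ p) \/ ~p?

1

w0: does not force it — w0 ||-/- (~p /\ p) \/ ~p: neither disjunct is forced at w0.
w1: forces it.
w2: does not force it — w2 ||-/- (~p /\ p) \/ ~p: neither disjunct is forced at w2.
Worlds forcing the formula: {w1}.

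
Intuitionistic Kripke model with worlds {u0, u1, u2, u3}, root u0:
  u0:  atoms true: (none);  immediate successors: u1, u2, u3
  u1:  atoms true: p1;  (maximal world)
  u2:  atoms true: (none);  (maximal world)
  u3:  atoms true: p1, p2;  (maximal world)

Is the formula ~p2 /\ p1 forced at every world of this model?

Not every world: u0 ||-/- ~p2 /\ p1.
u0 ||-/- ~p2 /\ p1 since u0 fails ~p2.

No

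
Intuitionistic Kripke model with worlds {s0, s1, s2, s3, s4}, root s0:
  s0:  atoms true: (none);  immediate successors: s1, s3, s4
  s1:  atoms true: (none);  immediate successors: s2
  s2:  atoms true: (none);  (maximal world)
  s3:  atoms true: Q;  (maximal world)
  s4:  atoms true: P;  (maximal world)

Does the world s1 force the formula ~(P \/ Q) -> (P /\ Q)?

No

s1 ||-/- ~(P \/ Q) -> (P /\ Q): already at s1 itself, s1 ||- ~(P \/ Q) but s1 ||-/- P /\ Q.
s1 ||-/- P /\ Q since s1 fails P.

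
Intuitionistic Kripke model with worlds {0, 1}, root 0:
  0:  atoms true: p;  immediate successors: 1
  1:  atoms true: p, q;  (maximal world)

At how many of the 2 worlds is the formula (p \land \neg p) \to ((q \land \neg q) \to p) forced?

2

0: forces it.
1: forces it.
Worlds forcing the formula: {0, 1}.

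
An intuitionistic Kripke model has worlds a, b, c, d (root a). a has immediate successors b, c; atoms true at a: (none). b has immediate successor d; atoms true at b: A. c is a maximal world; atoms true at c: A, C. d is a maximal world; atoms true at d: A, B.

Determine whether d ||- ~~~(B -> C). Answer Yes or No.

d ||- ~~~(B -> C): no world accessible from d forces ~~(B -> C).

Yes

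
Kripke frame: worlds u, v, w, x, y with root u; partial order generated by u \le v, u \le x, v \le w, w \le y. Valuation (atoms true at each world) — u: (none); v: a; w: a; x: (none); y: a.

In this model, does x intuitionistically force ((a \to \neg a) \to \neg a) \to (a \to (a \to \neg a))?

Yes

x \Vdash ((a \to \neg a) \to \neg a) \to (a \to (a \to \neg a)): every world accessible from x that forces (a \to \neg a) \to \neg a (namely x) also forces a \to (a \to \neg a).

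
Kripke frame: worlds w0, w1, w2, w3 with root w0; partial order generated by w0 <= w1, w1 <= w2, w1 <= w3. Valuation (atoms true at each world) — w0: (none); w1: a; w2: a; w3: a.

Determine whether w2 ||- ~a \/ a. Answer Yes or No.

w2 ||- ~a \/ a via the disjunct a.

Yes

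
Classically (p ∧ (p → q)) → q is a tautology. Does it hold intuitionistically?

This is modus ponens in implicational form, which is intuitionistically derivable.
If a world forces p and p → q, then applying the implication at that world (which is accessible from itself) gives q.

Yes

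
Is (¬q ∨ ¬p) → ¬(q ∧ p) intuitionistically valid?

Yes

This is a constructively valid De Morgan direction (disjunction of negations to negated conjunction), which is intuitionistically derivable.
If ¬q holds at a world then no accessible world forces q, hence none forces q ∧ p; likewise for ¬p.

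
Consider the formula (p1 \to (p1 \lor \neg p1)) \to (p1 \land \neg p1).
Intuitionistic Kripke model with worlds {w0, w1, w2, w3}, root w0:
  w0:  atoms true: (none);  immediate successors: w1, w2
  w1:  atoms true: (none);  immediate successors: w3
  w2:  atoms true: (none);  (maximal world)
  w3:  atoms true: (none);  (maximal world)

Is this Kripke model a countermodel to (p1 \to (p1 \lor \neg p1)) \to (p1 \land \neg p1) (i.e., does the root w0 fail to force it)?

Yes

w0 \nVdash (p1 \to (p1 \lor \neg p1)) \to (p1 \land \neg p1): already at w0 itself, w0 \Vdash p1 \to (p1 \lor \neg p1) but w0 \nVdash p1 \land \neg p1.
w0 \nVdash p1 \land \neg p1 since w0 fails p1.
So the root w0 does not force (p1 \to (p1 \lor \neg p1)) \to (p1 \land \neg p1); the model is a countermodel.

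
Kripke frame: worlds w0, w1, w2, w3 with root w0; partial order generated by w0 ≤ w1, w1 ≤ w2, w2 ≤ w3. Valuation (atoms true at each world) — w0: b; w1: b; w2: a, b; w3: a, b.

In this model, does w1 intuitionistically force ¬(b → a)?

w1 ⊮ ¬(b → a) since w2 is accessible from w1 and w2 ⊩ b → a.
w2 ⊩ b → a: every world accessible from w2 that forces b (namely w2, w3) also forces a.

No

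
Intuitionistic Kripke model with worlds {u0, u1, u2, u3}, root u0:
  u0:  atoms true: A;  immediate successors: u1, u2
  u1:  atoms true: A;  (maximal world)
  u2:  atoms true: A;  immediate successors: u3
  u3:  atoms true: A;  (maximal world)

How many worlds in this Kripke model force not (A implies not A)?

u0: forces it.
u1: forces it.
u2: forces it.
u3: forces it.
Worlds forcing the formula: {u0, u1, u2, u3}.

4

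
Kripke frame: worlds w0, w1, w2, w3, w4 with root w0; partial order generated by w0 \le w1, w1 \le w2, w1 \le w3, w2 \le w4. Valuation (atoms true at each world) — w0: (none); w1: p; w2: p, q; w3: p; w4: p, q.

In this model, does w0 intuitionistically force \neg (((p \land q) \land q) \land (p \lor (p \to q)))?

w0 \nVdash \neg (((p \land q) \land q) \land (p \lor (p \to q))) since w2 is accessible from w0 and w2 \Vdash ((p \land q) \land q) \land (p \lor (p \to q)).
w2 \Vdash ((p \land q) \land q) \land (p \lor (p \to q)) since w2 forces both conjuncts.

No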